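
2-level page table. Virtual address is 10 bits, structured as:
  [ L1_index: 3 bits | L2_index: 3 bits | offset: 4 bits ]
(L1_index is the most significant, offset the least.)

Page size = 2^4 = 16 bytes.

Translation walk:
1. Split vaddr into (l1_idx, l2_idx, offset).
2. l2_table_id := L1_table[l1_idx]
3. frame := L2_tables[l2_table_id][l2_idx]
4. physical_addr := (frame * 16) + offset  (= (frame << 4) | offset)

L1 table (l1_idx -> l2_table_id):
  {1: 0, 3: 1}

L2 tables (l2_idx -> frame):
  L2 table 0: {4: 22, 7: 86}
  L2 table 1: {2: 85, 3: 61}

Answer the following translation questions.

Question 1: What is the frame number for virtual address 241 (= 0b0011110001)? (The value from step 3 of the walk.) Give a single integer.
vaddr = 241: l1_idx=1, l2_idx=7
L1[1] = 0; L2[0][7] = 86

Answer: 86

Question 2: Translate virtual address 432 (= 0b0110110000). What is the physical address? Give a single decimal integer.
Answer: 976

Derivation:
vaddr = 432 = 0b0110110000
Split: l1_idx=3, l2_idx=3, offset=0
L1[3] = 1
L2[1][3] = 61
paddr = 61 * 16 + 0 = 976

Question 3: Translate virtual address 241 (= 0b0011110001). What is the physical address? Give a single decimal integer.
Answer: 1377

Derivation:
vaddr = 241 = 0b0011110001
Split: l1_idx=1, l2_idx=7, offset=1
L1[1] = 0
L2[0][7] = 86
paddr = 86 * 16 + 1 = 1377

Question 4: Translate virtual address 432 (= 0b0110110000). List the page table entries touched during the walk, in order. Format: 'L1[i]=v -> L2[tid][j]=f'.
Answer: L1[3]=1 -> L2[1][3]=61

Derivation:
vaddr = 432 = 0b0110110000
Split: l1_idx=3, l2_idx=3, offset=0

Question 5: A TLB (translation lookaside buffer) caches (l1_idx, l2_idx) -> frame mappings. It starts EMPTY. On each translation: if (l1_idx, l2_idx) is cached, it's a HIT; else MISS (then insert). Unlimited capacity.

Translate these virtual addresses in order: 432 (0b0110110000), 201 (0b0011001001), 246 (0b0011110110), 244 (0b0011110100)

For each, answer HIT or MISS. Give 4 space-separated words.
vaddr=432: (3,3) not in TLB -> MISS, insert
vaddr=201: (1,4) not in TLB -> MISS, insert
vaddr=246: (1,7) not in TLB -> MISS, insert
vaddr=244: (1,7) in TLB -> HIT

Answer: MISS MISS MISS HIT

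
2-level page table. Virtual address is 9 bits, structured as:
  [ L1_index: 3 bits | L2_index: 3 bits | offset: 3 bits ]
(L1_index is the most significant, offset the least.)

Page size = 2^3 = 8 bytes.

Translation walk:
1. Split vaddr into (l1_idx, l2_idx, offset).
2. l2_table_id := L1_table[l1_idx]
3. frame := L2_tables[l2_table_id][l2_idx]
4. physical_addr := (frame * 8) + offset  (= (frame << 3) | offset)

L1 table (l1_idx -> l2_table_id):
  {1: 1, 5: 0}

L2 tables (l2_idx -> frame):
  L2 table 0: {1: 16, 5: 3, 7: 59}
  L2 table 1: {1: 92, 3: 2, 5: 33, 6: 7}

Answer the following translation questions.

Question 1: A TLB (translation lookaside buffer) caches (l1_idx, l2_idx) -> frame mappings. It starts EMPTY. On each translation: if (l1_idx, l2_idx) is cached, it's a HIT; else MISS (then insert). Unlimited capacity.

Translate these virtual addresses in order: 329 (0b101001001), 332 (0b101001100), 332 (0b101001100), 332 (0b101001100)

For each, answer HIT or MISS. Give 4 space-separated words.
Answer: MISS HIT HIT HIT

Derivation:
vaddr=329: (5,1) not in TLB -> MISS, insert
vaddr=332: (5,1) in TLB -> HIT
vaddr=332: (5,1) in TLB -> HIT
vaddr=332: (5,1) in TLB -> HIT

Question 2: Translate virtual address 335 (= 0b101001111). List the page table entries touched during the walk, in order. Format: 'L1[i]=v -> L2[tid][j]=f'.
vaddr = 335 = 0b101001111
Split: l1_idx=5, l2_idx=1, offset=7

Answer: L1[5]=0 -> L2[0][1]=16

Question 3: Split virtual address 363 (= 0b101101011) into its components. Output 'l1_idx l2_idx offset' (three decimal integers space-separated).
vaddr = 363 = 0b101101011
  top 3 bits -> l1_idx = 5
  next 3 bits -> l2_idx = 5
  bottom 3 bits -> offset = 3

Answer: 5 5 3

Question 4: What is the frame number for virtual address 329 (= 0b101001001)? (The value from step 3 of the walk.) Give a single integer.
vaddr = 329: l1_idx=5, l2_idx=1
L1[5] = 0; L2[0][1] = 16

Answer: 16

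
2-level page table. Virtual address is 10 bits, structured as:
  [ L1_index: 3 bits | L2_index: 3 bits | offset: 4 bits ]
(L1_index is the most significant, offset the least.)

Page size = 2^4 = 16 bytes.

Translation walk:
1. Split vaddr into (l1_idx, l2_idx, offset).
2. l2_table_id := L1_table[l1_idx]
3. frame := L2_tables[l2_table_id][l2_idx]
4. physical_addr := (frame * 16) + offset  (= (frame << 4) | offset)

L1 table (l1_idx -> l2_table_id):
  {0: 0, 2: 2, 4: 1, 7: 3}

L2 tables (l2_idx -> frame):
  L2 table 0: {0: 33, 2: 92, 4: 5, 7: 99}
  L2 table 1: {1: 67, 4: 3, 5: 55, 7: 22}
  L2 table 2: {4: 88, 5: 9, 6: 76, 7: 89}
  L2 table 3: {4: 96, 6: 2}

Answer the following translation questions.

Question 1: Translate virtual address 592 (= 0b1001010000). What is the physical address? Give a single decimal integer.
vaddr = 592 = 0b1001010000
Split: l1_idx=4, l2_idx=5, offset=0
L1[4] = 1
L2[1][5] = 55
paddr = 55 * 16 + 0 = 880

Answer: 880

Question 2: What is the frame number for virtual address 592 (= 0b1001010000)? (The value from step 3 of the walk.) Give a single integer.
Answer: 55

Derivation:
vaddr = 592: l1_idx=4, l2_idx=5
L1[4] = 1; L2[1][5] = 55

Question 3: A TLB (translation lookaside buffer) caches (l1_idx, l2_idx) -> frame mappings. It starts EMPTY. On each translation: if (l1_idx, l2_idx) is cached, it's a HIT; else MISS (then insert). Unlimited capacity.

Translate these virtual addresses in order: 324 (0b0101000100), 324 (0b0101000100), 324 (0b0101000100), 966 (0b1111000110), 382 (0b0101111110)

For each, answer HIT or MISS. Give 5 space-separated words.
vaddr=324: (2,4) not in TLB -> MISS, insert
vaddr=324: (2,4) in TLB -> HIT
vaddr=324: (2,4) in TLB -> HIT
vaddr=966: (7,4) not in TLB -> MISS, insert
vaddr=382: (2,7) not in TLB -> MISS, insert

Answer: MISS HIT HIT MISS MISS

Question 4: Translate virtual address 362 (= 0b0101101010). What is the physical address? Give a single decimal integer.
vaddr = 362 = 0b0101101010
Split: l1_idx=2, l2_idx=6, offset=10
L1[2] = 2
L2[2][6] = 76
paddr = 76 * 16 + 10 = 1226

Answer: 1226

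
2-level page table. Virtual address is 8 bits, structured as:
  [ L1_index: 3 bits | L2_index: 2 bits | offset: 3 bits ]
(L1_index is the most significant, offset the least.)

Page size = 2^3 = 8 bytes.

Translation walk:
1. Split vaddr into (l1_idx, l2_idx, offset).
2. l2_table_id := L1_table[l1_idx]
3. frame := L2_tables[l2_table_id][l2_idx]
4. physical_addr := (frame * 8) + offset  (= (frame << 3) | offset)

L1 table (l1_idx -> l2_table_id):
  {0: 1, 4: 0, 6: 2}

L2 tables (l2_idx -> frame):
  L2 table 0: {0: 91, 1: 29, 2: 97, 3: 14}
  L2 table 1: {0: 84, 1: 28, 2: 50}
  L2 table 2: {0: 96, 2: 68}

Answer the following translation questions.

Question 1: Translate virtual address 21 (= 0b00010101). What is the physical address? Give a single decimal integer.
vaddr = 21 = 0b00010101
Split: l1_idx=0, l2_idx=2, offset=5
L1[0] = 1
L2[1][2] = 50
paddr = 50 * 8 + 5 = 405

Answer: 405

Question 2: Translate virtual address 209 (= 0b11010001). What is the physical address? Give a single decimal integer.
vaddr = 209 = 0b11010001
Split: l1_idx=6, l2_idx=2, offset=1
L1[6] = 2
L2[2][2] = 68
paddr = 68 * 8 + 1 = 545

Answer: 545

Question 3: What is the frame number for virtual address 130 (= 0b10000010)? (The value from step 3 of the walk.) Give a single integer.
vaddr = 130: l1_idx=4, l2_idx=0
L1[4] = 0; L2[0][0] = 91

Answer: 91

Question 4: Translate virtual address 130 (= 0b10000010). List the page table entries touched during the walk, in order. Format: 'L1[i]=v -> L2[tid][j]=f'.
Answer: L1[4]=0 -> L2[0][0]=91

Derivation:
vaddr = 130 = 0b10000010
Split: l1_idx=4, l2_idx=0, offset=2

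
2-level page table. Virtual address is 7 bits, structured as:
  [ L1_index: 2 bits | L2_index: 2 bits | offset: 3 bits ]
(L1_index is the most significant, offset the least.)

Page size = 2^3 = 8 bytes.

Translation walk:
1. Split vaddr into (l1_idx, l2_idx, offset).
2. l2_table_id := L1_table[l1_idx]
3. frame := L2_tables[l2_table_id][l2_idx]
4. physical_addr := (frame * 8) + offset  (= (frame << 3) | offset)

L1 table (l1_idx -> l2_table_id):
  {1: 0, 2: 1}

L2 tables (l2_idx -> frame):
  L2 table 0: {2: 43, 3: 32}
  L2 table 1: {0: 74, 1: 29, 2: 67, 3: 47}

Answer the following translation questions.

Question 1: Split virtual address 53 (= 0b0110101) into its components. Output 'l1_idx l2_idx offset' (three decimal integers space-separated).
Answer: 1 2 5

Derivation:
vaddr = 53 = 0b0110101
  top 2 bits -> l1_idx = 1
  next 2 bits -> l2_idx = 2
  bottom 3 bits -> offset = 5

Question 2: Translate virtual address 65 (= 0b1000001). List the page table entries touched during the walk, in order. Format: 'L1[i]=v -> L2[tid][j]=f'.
Answer: L1[2]=1 -> L2[1][0]=74

Derivation:
vaddr = 65 = 0b1000001
Split: l1_idx=2, l2_idx=0, offset=1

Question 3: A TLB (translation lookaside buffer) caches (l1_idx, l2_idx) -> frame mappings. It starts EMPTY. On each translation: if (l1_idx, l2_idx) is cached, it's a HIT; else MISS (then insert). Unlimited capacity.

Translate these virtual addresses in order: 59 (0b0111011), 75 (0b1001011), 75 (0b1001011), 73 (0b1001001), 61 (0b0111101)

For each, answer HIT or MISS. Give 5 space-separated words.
vaddr=59: (1,3) not in TLB -> MISS, insert
vaddr=75: (2,1) not in TLB -> MISS, insert
vaddr=75: (2,1) in TLB -> HIT
vaddr=73: (2,1) in TLB -> HIT
vaddr=61: (1,3) in TLB -> HIT

Answer: MISS MISS HIT HIT HIT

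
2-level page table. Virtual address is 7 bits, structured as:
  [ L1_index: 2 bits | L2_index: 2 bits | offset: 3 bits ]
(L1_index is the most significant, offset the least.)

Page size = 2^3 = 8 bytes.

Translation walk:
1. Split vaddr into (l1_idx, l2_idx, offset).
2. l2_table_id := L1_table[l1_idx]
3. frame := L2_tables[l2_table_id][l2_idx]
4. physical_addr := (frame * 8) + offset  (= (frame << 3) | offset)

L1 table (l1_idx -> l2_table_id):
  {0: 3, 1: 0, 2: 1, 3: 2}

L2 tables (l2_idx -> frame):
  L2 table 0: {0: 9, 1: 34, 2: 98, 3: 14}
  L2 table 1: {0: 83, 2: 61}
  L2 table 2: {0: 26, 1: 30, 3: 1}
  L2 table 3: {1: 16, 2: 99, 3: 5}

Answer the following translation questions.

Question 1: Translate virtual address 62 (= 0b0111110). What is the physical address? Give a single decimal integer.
Answer: 118

Derivation:
vaddr = 62 = 0b0111110
Split: l1_idx=1, l2_idx=3, offset=6
L1[1] = 0
L2[0][3] = 14
paddr = 14 * 8 + 6 = 118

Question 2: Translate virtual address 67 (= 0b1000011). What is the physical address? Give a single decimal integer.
Answer: 667

Derivation:
vaddr = 67 = 0b1000011
Split: l1_idx=2, l2_idx=0, offset=3
L1[2] = 1
L2[1][0] = 83
paddr = 83 * 8 + 3 = 667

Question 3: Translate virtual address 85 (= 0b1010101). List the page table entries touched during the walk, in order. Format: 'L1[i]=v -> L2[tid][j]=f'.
vaddr = 85 = 0b1010101
Split: l1_idx=2, l2_idx=2, offset=5

Answer: L1[2]=1 -> L2[1][2]=61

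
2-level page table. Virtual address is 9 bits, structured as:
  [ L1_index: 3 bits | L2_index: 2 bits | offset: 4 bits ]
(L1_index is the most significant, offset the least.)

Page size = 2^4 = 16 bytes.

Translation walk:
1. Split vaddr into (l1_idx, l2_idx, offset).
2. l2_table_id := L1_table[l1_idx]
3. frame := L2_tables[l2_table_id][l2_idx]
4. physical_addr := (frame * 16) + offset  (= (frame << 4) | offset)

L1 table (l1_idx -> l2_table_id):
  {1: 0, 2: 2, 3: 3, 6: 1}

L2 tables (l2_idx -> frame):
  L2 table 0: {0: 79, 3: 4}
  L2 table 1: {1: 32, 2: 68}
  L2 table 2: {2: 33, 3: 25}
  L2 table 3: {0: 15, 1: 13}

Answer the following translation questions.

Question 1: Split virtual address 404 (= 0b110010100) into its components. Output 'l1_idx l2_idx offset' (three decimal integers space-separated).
vaddr = 404 = 0b110010100
  top 3 bits -> l1_idx = 6
  next 2 bits -> l2_idx = 1
  bottom 4 bits -> offset = 4

Answer: 6 1 4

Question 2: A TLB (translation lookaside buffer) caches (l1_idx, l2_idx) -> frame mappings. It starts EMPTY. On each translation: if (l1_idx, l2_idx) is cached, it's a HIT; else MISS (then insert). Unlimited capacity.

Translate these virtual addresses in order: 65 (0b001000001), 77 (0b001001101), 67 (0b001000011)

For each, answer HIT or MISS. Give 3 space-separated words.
Answer: MISS HIT HIT

Derivation:
vaddr=65: (1,0) not in TLB -> MISS, insert
vaddr=77: (1,0) in TLB -> HIT
vaddr=67: (1,0) in TLB -> HIT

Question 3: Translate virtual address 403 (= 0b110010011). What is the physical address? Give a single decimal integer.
vaddr = 403 = 0b110010011
Split: l1_idx=6, l2_idx=1, offset=3
L1[6] = 1
L2[1][1] = 32
paddr = 32 * 16 + 3 = 515

Answer: 515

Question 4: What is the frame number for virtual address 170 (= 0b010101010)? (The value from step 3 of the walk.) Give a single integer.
vaddr = 170: l1_idx=2, l2_idx=2
L1[2] = 2; L2[2][2] = 33

Answer: 33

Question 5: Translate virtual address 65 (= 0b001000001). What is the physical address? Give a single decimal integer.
Answer: 1265

Derivation:
vaddr = 65 = 0b001000001
Split: l1_idx=1, l2_idx=0, offset=1
L1[1] = 0
L2[0][0] = 79
paddr = 79 * 16 + 1 = 1265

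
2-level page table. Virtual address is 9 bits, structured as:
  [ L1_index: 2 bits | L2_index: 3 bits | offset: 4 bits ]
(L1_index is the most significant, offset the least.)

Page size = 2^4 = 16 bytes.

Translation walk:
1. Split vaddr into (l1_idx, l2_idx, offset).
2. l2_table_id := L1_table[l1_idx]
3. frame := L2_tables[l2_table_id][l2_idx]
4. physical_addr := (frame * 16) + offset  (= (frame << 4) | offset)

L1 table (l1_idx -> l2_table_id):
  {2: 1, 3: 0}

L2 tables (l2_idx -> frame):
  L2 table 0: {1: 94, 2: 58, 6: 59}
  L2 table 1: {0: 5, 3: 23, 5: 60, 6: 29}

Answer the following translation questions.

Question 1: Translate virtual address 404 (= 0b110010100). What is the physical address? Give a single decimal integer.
Answer: 1508

Derivation:
vaddr = 404 = 0b110010100
Split: l1_idx=3, l2_idx=1, offset=4
L1[3] = 0
L2[0][1] = 94
paddr = 94 * 16 + 4 = 1508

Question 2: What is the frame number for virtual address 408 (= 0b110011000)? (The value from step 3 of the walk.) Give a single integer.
vaddr = 408: l1_idx=3, l2_idx=1
L1[3] = 0; L2[0][1] = 94

Answer: 94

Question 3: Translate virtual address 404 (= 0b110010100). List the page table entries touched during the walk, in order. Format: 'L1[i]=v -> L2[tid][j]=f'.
vaddr = 404 = 0b110010100
Split: l1_idx=3, l2_idx=1, offset=4

Answer: L1[3]=0 -> L2[0][1]=94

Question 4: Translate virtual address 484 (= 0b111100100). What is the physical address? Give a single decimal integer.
Answer: 948

Derivation:
vaddr = 484 = 0b111100100
Split: l1_idx=3, l2_idx=6, offset=4
L1[3] = 0
L2[0][6] = 59
paddr = 59 * 16 + 4 = 948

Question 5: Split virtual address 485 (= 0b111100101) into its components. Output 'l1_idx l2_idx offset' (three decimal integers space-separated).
vaddr = 485 = 0b111100101
  top 2 bits -> l1_idx = 3
  next 3 bits -> l2_idx = 6
  bottom 4 bits -> offset = 5

Answer: 3 6 5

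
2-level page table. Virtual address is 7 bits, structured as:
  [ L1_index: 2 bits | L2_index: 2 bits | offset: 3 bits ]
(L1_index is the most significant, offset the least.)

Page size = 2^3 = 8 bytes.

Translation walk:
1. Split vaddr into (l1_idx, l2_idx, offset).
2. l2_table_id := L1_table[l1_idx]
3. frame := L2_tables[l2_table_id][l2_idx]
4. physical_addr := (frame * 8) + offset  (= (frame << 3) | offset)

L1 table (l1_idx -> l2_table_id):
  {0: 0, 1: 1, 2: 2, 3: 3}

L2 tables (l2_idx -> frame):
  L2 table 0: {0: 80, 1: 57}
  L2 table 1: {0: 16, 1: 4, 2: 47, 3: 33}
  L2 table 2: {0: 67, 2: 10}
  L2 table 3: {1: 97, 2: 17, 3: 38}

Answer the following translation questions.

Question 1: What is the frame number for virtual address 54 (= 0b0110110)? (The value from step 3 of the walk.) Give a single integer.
vaddr = 54: l1_idx=1, l2_idx=2
L1[1] = 1; L2[1][2] = 47

Answer: 47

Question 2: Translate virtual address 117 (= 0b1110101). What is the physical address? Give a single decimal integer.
Answer: 141

Derivation:
vaddr = 117 = 0b1110101
Split: l1_idx=3, l2_idx=2, offset=5
L1[3] = 3
L2[3][2] = 17
paddr = 17 * 8 + 5 = 141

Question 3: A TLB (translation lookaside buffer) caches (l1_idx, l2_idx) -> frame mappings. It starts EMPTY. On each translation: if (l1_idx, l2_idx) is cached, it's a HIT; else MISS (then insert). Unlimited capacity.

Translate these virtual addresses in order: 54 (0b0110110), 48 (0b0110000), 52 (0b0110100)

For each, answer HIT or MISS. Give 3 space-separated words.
vaddr=54: (1,2) not in TLB -> MISS, insert
vaddr=48: (1,2) in TLB -> HIT
vaddr=52: (1,2) in TLB -> HIT

Answer: MISS HIT HIT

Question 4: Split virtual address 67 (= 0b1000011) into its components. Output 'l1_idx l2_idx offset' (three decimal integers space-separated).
vaddr = 67 = 0b1000011
  top 2 bits -> l1_idx = 2
  next 2 bits -> l2_idx = 0
  bottom 3 bits -> offset = 3

Answer: 2 0 3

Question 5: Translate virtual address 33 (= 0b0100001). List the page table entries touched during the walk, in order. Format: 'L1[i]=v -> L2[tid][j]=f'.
Answer: L1[1]=1 -> L2[1][0]=16

Derivation:
vaddr = 33 = 0b0100001
Split: l1_idx=1, l2_idx=0, offset=1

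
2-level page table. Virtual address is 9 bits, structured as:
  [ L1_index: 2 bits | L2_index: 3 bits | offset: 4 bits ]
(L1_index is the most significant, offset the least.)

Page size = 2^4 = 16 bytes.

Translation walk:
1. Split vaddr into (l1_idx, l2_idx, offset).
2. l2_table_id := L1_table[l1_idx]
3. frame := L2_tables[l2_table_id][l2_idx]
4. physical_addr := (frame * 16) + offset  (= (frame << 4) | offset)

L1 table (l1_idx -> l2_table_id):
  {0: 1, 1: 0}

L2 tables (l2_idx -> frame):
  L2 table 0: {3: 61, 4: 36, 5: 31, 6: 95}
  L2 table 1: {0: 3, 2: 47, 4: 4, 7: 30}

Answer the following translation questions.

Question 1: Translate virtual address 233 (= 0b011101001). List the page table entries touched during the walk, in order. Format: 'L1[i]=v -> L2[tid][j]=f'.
Answer: L1[1]=0 -> L2[0][6]=95

Derivation:
vaddr = 233 = 0b011101001
Split: l1_idx=1, l2_idx=6, offset=9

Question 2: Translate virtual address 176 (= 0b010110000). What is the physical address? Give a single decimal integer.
vaddr = 176 = 0b010110000
Split: l1_idx=1, l2_idx=3, offset=0
L1[1] = 0
L2[0][3] = 61
paddr = 61 * 16 + 0 = 976

Answer: 976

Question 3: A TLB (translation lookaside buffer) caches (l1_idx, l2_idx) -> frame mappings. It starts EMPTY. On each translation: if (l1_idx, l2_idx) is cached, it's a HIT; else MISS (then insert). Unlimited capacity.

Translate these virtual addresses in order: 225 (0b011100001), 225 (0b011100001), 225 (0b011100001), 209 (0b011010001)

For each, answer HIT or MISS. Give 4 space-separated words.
vaddr=225: (1,6) not in TLB -> MISS, insert
vaddr=225: (1,6) in TLB -> HIT
vaddr=225: (1,6) in TLB -> HIT
vaddr=209: (1,5) not in TLB -> MISS, insert

Answer: MISS HIT HIT MISS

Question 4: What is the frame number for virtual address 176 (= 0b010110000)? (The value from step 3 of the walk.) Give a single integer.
Answer: 61

Derivation:
vaddr = 176: l1_idx=1, l2_idx=3
L1[1] = 0; L2[0][3] = 61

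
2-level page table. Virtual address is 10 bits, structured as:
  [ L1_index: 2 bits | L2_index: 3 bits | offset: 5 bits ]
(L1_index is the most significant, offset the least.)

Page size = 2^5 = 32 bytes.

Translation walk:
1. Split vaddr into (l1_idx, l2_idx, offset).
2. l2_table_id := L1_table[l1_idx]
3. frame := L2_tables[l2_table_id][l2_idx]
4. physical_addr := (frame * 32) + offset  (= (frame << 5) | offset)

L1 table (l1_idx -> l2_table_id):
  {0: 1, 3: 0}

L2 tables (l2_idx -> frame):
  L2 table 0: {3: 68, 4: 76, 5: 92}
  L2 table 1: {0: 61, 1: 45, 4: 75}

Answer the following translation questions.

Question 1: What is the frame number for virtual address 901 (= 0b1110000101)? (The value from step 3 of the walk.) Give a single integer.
vaddr = 901: l1_idx=3, l2_idx=4
L1[3] = 0; L2[0][4] = 76

Answer: 76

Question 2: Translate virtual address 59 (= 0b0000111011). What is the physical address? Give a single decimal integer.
Answer: 1467

Derivation:
vaddr = 59 = 0b0000111011
Split: l1_idx=0, l2_idx=1, offset=27
L1[0] = 1
L2[1][1] = 45
paddr = 45 * 32 + 27 = 1467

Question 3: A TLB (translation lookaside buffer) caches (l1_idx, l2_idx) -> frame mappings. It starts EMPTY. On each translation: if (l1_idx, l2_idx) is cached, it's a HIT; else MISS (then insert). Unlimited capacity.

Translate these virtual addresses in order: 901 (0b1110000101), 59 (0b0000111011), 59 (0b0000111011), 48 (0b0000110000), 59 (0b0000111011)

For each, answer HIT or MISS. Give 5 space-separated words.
Answer: MISS MISS HIT HIT HIT

Derivation:
vaddr=901: (3,4) not in TLB -> MISS, insert
vaddr=59: (0,1) not in TLB -> MISS, insert
vaddr=59: (0,1) in TLB -> HIT
vaddr=48: (0,1) in TLB -> HIT
vaddr=59: (0,1) in TLB -> HIT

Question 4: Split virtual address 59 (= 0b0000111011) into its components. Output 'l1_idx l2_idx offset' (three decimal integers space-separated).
Answer: 0 1 27

Derivation:
vaddr = 59 = 0b0000111011
  top 2 bits -> l1_idx = 0
  next 3 bits -> l2_idx = 1
  bottom 5 bits -> offset = 27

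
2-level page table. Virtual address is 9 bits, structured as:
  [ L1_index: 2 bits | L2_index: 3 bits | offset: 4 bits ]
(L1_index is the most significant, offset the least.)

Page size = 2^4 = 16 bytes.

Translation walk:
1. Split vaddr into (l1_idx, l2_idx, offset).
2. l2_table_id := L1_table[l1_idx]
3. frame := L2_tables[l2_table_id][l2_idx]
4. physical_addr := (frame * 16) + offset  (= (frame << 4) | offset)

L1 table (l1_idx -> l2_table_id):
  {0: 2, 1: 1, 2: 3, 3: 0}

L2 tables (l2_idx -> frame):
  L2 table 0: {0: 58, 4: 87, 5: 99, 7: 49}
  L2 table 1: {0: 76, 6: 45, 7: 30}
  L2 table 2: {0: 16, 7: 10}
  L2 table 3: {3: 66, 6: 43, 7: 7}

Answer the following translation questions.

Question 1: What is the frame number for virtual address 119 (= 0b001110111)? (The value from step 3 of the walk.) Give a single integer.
vaddr = 119: l1_idx=0, l2_idx=7
L1[0] = 2; L2[2][7] = 10

Answer: 10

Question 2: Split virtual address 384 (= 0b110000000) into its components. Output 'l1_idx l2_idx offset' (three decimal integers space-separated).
vaddr = 384 = 0b110000000
  top 2 bits -> l1_idx = 3
  next 3 bits -> l2_idx = 0
  bottom 4 bits -> offset = 0

Answer: 3 0 0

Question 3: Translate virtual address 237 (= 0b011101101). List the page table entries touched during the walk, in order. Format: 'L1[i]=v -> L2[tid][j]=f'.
Answer: L1[1]=1 -> L2[1][6]=45

Derivation:
vaddr = 237 = 0b011101101
Split: l1_idx=1, l2_idx=6, offset=13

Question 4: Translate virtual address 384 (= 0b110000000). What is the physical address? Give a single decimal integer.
vaddr = 384 = 0b110000000
Split: l1_idx=3, l2_idx=0, offset=0
L1[3] = 0
L2[0][0] = 58
paddr = 58 * 16 + 0 = 928

Answer: 928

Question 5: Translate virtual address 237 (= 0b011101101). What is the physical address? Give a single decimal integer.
vaddr = 237 = 0b011101101
Split: l1_idx=1, l2_idx=6, offset=13
L1[1] = 1
L2[1][6] = 45
paddr = 45 * 16 + 13 = 733

Answer: 733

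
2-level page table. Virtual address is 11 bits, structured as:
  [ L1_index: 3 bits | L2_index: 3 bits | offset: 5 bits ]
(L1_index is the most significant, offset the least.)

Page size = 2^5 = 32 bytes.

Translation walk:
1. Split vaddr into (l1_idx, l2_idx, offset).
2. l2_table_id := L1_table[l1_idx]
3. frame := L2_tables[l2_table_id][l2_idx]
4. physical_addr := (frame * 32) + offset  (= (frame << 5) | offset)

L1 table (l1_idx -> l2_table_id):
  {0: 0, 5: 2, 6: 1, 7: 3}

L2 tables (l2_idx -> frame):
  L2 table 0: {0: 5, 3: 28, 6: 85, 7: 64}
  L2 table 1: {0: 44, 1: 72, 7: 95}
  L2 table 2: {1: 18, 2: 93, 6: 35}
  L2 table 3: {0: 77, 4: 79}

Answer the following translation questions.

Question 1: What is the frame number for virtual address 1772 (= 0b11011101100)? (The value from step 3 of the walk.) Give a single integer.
vaddr = 1772: l1_idx=6, l2_idx=7
L1[6] = 1; L2[1][7] = 95

Answer: 95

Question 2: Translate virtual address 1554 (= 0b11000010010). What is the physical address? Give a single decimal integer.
vaddr = 1554 = 0b11000010010
Split: l1_idx=6, l2_idx=0, offset=18
L1[6] = 1
L2[1][0] = 44
paddr = 44 * 32 + 18 = 1426

Answer: 1426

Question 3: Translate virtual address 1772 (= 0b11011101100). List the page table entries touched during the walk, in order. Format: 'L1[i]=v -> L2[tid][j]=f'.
vaddr = 1772 = 0b11011101100
Split: l1_idx=6, l2_idx=7, offset=12

Answer: L1[6]=1 -> L2[1][7]=95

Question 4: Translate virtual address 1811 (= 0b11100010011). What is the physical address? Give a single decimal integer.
Answer: 2483

Derivation:
vaddr = 1811 = 0b11100010011
Split: l1_idx=7, l2_idx=0, offset=19
L1[7] = 3
L2[3][0] = 77
paddr = 77 * 32 + 19 = 2483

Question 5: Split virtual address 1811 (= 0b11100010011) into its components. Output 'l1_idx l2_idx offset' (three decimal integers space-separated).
vaddr = 1811 = 0b11100010011
  top 3 bits -> l1_idx = 7
  next 3 bits -> l2_idx = 0
  bottom 5 bits -> offset = 19

Answer: 7 0 19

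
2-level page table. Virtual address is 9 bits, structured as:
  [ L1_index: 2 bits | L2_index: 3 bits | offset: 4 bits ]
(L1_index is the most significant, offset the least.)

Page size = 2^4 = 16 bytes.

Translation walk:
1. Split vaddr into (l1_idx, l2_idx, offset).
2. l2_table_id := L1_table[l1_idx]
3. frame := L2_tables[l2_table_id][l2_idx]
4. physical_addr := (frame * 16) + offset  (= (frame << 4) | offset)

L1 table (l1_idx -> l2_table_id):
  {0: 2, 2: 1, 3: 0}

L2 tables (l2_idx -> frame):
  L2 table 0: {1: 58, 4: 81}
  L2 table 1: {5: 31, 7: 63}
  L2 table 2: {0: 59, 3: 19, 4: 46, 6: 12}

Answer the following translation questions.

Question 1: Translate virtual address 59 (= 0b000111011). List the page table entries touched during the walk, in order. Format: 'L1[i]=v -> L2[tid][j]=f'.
Answer: L1[0]=2 -> L2[2][3]=19

Derivation:
vaddr = 59 = 0b000111011
Split: l1_idx=0, l2_idx=3, offset=11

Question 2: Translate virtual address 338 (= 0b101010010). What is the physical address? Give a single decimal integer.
Answer: 498

Derivation:
vaddr = 338 = 0b101010010
Split: l1_idx=2, l2_idx=5, offset=2
L1[2] = 1
L2[1][5] = 31
paddr = 31 * 16 + 2 = 498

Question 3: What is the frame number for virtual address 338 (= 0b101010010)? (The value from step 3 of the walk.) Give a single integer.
vaddr = 338: l1_idx=2, l2_idx=5
L1[2] = 1; L2[1][5] = 31

Answer: 31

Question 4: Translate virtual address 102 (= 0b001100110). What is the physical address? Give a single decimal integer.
Answer: 198

Derivation:
vaddr = 102 = 0b001100110
Split: l1_idx=0, l2_idx=6, offset=6
L1[0] = 2
L2[2][6] = 12
paddr = 12 * 16 + 6 = 198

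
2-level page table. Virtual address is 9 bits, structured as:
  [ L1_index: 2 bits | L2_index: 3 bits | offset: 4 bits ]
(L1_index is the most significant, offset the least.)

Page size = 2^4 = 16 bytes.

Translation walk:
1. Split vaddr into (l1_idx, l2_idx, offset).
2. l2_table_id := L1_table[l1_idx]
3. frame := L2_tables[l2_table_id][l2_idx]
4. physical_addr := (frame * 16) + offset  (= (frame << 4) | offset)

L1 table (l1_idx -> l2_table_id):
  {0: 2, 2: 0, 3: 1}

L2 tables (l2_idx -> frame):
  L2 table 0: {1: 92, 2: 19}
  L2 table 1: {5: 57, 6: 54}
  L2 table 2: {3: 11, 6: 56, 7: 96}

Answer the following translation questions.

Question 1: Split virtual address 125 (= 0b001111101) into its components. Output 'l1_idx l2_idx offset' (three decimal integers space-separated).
vaddr = 125 = 0b001111101
  top 2 bits -> l1_idx = 0
  next 3 bits -> l2_idx = 7
  bottom 4 bits -> offset = 13

Answer: 0 7 13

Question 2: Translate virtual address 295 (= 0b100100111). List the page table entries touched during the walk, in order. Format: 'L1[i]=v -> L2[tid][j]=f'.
Answer: L1[2]=0 -> L2[0][2]=19

Derivation:
vaddr = 295 = 0b100100111
Split: l1_idx=2, l2_idx=2, offset=7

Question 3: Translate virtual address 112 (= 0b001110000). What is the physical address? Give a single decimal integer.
vaddr = 112 = 0b001110000
Split: l1_idx=0, l2_idx=7, offset=0
L1[0] = 2
L2[2][7] = 96
paddr = 96 * 16 + 0 = 1536

Answer: 1536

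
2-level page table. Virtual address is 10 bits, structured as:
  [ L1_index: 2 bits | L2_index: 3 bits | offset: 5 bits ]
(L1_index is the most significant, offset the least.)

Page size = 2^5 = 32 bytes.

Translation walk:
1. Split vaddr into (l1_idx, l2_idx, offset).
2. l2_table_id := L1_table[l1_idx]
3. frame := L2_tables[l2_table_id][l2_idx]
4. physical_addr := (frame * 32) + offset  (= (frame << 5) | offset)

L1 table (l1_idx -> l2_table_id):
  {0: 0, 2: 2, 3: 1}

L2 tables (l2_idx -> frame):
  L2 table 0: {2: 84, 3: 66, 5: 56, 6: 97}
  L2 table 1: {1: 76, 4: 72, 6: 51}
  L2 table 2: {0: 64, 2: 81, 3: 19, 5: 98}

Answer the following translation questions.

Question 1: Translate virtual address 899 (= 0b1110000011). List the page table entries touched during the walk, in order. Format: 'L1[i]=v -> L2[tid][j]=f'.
vaddr = 899 = 0b1110000011
Split: l1_idx=3, l2_idx=4, offset=3

Answer: L1[3]=1 -> L2[1][4]=72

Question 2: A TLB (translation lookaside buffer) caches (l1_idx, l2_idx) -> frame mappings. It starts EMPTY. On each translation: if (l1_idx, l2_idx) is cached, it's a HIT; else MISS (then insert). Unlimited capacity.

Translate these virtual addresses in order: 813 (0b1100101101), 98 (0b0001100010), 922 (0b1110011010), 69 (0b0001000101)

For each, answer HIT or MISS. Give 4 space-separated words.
Answer: MISS MISS MISS MISS

Derivation:
vaddr=813: (3,1) not in TLB -> MISS, insert
vaddr=98: (0,3) not in TLB -> MISS, insert
vaddr=922: (3,4) not in TLB -> MISS, insert
vaddr=69: (0,2) not in TLB -> MISS, insert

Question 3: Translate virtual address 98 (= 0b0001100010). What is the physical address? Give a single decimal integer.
vaddr = 98 = 0b0001100010
Split: l1_idx=0, l2_idx=3, offset=2
L1[0] = 0
L2[0][3] = 66
paddr = 66 * 32 + 2 = 2114

Answer: 2114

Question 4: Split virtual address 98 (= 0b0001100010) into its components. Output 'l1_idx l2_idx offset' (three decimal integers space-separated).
vaddr = 98 = 0b0001100010
  top 2 bits -> l1_idx = 0
  next 3 bits -> l2_idx = 3
  bottom 5 bits -> offset = 2

Answer: 0 3 2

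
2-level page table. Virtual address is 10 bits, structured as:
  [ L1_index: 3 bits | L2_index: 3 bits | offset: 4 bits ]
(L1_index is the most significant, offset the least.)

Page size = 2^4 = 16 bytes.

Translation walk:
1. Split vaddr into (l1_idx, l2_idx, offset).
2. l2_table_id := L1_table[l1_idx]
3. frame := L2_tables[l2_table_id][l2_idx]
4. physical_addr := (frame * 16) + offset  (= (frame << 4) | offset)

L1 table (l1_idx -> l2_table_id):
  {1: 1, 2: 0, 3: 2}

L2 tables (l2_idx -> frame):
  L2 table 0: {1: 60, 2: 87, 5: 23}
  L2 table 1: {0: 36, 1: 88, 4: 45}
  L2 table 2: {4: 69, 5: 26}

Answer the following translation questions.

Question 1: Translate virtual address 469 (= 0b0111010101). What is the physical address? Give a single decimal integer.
vaddr = 469 = 0b0111010101
Split: l1_idx=3, l2_idx=5, offset=5
L1[3] = 2
L2[2][5] = 26
paddr = 26 * 16 + 5 = 421

Answer: 421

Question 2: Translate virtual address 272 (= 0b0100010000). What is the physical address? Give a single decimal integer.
Answer: 960

Derivation:
vaddr = 272 = 0b0100010000
Split: l1_idx=2, l2_idx=1, offset=0
L1[2] = 0
L2[0][1] = 60
paddr = 60 * 16 + 0 = 960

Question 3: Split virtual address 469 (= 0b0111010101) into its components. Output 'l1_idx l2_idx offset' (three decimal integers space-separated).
Answer: 3 5 5

Derivation:
vaddr = 469 = 0b0111010101
  top 3 bits -> l1_idx = 3
  next 3 bits -> l2_idx = 5
  bottom 4 bits -> offset = 5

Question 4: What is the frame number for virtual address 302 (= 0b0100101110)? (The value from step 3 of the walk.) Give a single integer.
vaddr = 302: l1_idx=2, l2_idx=2
L1[2] = 0; L2[0][2] = 87

Answer: 87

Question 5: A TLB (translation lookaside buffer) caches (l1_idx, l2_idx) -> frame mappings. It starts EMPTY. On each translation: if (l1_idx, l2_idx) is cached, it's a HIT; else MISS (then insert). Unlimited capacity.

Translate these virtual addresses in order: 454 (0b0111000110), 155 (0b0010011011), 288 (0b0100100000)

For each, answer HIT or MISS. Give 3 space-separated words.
vaddr=454: (3,4) not in TLB -> MISS, insert
vaddr=155: (1,1) not in TLB -> MISS, insert
vaddr=288: (2,2) not in TLB -> MISS, insert

Answer: MISS MISS MISS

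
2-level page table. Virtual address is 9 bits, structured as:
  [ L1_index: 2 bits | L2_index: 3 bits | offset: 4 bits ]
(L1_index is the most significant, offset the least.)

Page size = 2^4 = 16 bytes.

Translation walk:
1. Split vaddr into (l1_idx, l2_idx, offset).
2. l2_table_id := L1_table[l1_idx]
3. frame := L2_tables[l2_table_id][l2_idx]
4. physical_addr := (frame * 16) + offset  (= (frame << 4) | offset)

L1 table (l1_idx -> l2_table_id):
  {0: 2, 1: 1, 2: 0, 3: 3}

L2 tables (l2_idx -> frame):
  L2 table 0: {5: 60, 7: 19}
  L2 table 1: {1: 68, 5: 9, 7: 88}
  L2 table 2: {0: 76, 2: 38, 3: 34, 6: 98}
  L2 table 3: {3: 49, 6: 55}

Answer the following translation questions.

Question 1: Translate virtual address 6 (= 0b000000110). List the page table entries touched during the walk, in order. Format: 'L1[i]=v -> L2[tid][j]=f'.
vaddr = 6 = 0b000000110
Split: l1_idx=0, l2_idx=0, offset=6

Answer: L1[0]=2 -> L2[2][0]=76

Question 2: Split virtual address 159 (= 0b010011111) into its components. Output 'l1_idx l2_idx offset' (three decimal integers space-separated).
vaddr = 159 = 0b010011111
  top 2 bits -> l1_idx = 1
  next 3 bits -> l2_idx = 1
  bottom 4 bits -> offset = 15

Answer: 1 1 15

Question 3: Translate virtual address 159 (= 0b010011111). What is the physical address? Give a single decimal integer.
vaddr = 159 = 0b010011111
Split: l1_idx=1, l2_idx=1, offset=15
L1[1] = 1
L2[1][1] = 68
paddr = 68 * 16 + 15 = 1103

Answer: 1103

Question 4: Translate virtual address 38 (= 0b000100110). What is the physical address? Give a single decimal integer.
vaddr = 38 = 0b000100110
Split: l1_idx=0, l2_idx=2, offset=6
L1[0] = 2
L2[2][2] = 38
paddr = 38 * 16 + 6 = 614

Answer: 614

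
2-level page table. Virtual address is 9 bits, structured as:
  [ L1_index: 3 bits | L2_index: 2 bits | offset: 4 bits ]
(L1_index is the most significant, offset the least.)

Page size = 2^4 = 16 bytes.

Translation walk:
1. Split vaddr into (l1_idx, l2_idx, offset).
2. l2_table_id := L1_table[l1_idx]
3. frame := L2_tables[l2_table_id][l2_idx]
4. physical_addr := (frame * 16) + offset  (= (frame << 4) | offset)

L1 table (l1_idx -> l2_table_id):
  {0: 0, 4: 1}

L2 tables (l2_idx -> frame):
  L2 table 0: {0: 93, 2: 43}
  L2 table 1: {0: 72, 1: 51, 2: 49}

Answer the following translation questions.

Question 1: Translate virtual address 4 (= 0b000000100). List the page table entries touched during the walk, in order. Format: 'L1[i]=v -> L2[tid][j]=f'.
Answer: L1[0]=0 -> L2[0][0]=93

Derivation:
vaddr = 4 = 0b000000100
Split: l1_idx=0, l2_idx=0, offset=4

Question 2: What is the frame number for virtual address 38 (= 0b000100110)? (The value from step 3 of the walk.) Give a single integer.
Answer: 43

Derivation:
vaddr = 38: l1_idx=0, l2_idx=2
L1[0] = 0; L2[0][2] = 43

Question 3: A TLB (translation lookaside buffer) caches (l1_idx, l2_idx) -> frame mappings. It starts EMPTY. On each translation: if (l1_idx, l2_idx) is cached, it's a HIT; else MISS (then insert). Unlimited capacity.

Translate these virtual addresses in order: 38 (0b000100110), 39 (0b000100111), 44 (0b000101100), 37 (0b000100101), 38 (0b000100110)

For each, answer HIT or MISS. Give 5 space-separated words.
Answer: MISS HIT HIT HIT HIT

Derivation:
vaddr=38: (0,2) not in TLB -> MISS, insert
vaddr=39: (0,2) in TLB -> HIT
vaddr=44: (0,2) in TLB -> HIT
vaddr=37: (0,2) in TLB -> HIT
vaddr=38: (0,2) in TLB -> HIT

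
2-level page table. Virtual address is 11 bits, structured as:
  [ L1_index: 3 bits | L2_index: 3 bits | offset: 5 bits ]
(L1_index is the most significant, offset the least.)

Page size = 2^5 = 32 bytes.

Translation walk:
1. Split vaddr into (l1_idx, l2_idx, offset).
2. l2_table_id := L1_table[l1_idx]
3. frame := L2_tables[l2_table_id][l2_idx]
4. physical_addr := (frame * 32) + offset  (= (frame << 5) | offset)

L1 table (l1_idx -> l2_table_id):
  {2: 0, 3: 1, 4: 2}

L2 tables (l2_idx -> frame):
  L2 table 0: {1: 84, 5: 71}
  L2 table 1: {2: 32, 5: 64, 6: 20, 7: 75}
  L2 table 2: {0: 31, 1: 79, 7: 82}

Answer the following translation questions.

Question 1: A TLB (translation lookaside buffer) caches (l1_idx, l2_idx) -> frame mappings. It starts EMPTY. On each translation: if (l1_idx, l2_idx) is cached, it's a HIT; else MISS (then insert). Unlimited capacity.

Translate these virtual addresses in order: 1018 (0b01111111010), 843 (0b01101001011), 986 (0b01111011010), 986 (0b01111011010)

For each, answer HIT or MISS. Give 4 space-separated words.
vaddr=1018: (3,7) not in TLB -> MISS, insert
vaddr=843: (3,2) not in TLB -> MISS, insert
vaddr=986: (3,6) not in TLB -> MISS, insert
vaddr=986: (3,6) in TLB -> HIT

Answer: MISS MISS MISS HIT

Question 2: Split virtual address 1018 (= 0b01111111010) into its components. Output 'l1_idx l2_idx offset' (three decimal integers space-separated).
vaddr = 1018 = 0b01111111010
  top 3 bits -> l1_idx = 3
  next 3 bits -> l2_idx = 7
  bottom 5 bits -> offset = 26

Answer: 3 7 26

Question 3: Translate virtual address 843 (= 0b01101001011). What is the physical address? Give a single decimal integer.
Answer: 1035

Derivation:
vaddr = 843 = 0b01101001011
Split: l1_idx=3, l2_idx=2, offset=11
L1[3] = 1
L2[1][2] = 32
paddr = 32 * 32 + 11 = 1035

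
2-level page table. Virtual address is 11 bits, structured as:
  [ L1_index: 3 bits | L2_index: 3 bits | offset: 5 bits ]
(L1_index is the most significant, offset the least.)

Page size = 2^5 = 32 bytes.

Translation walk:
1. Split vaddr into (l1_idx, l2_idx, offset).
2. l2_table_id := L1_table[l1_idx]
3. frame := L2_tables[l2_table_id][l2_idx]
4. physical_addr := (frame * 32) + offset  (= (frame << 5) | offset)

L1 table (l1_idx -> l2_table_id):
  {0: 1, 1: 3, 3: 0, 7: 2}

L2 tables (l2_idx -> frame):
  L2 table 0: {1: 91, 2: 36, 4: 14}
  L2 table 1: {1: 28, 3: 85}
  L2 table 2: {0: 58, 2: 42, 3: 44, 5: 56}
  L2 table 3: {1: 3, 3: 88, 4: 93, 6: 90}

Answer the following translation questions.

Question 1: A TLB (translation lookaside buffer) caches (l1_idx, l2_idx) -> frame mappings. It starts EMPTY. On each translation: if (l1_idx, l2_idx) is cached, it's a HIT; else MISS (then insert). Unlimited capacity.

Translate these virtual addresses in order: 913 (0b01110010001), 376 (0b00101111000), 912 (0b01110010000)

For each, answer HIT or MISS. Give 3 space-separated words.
vaddr=913: (3,4) not in TLB -> MISS, insert
vaddr=376: (1,3) not in TLB -> MISS, insert
vaddr=912: (3,4) in TLB -> HIT

Answer: MISS MISS HIT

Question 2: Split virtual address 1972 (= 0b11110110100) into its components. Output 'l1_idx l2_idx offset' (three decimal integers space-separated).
Answer: 7 5 20

Derivation:
vaddr = 1972 = 0b11110110100
  top 3 bits -> l1_idx = 7
  next 3 bits -> l2_idx = 5
  bottom 5 bits -> offset = 20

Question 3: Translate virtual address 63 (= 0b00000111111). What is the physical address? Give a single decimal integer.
vaddr = 63 = 0b00000111111
Split: l1_idx=0, l2_idx=1, offset=31
L1[0] = 1
L2[1][1] = 28
paddr = 28 * 32 + 31 = 927

Answer: 927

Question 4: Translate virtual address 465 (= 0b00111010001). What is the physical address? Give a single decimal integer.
Answer: 2897

Derivation:
vaddr = 465 = 0b00111010001
Split: l1_idx=1, l2_idx=6, offset=17
L1[1] = 3
L2[3][6] = 90
paddr = 90 * 32 + 17 = 2897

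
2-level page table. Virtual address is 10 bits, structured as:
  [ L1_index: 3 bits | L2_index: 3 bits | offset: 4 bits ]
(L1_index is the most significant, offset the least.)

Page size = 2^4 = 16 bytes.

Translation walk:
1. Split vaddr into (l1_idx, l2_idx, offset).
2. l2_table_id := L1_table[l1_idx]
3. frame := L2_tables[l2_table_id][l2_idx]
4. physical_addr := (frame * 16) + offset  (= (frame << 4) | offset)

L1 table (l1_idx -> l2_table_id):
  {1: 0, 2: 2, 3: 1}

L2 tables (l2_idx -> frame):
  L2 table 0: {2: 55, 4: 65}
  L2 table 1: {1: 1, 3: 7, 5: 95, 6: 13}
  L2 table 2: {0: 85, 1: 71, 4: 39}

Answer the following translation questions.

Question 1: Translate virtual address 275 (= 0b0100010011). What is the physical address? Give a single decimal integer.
vaddr = 275 = 0b0100010011
Split: l1_idx=2, l2_idx=1, offset=3
L1[2] = 2
L2[2][1] = 71
paddr = 71 * 16 + 3 = 1139

Answer: 1139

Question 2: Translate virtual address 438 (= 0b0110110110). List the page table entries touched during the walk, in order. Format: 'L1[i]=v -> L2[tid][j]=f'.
vaddr = 438 = 0b0110110110
Split: l1_idx=3, l2_idx=3, offset=6

Answer: L1[3]=1 -> L2[1][3]=7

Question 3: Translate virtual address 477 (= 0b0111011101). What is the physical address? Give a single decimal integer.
Answer: 1533

Derivation:
vaddr = 477 = 0b0111011101
Split: l1_idx=3, l2_idx=5, offset=13
L1[3] = 1
L2[1][5] = 95
paddr = 95 * 16 + 13 = 1533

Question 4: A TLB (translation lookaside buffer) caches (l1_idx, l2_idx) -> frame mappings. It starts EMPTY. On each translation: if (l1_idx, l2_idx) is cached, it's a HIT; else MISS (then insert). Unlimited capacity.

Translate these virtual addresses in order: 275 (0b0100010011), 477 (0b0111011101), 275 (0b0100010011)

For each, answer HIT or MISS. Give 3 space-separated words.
vaddr=275: (2,1) not in TLB -> MISS, insert
vaddr=477: (3,5) not in TLB -> MISS, insert
vaddr=275: (2,1) in TLB -> HIT

Answer: MISS MISS HIT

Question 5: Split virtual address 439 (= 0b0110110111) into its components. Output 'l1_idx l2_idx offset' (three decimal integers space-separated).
Answer: 3 3 7

Derivation:
vaddr = 439 = 0b0110110111
  top 3 bits -> l1_idx = 3
  next 3 bits -> l2_idx = 3
  bottom 4 bits -> offset = 7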